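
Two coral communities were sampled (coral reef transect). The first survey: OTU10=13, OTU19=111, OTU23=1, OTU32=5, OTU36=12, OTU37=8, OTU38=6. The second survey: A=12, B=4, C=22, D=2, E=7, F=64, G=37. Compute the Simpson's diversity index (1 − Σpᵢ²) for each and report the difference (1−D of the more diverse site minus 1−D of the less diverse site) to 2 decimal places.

The first survey: N=156, proportions 0.0833, 0.7115, 0.0064, 0.0321, 0.0769, 0.0513, 0.0385, giving 1−D = 0.4757 (working shown to 4 dp, full precision carried).
The second survey: N=148, proportions 0.0811, 0.027, 0.1486, 0.0135, 0.0473, 0.4324, 0.25, giving 1−D = 0.7187.
Difference = |0.4757 − 0.7187| = 0.2430, i.e. 0.24 to 2 decimal places.

0.24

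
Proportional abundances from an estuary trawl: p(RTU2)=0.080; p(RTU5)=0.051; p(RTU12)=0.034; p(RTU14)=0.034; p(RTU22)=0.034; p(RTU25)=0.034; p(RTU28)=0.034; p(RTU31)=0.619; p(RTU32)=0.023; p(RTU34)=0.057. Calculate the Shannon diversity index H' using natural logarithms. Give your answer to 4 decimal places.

Each pᵢ ln pᵢ term (working shown to 6 dp, full precision carried): 0.08×(-2.525729)=-0.202058, 0.051×(-2.975930)=-0.151772, 0.034×(-3.381395)=-0.114967, 0.034×(-3.381395)=-0.114967, 0.034×(-3.381395)=-0.114967, 0.034×(-3.381395)=-0.114967, 0.034×(-3.381395)=-0.114967, 0.619×(-0.479650)=-0.296903, 0.023×(-3.772261)=-0.086762, 0.057×(-2.864704)=-0.163288.
Sum = -1.475621, so H' = 1.4756.

1.4756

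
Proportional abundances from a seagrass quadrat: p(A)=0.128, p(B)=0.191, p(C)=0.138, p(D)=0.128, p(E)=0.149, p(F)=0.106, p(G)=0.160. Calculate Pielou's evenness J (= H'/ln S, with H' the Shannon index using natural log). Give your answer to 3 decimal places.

H' = −Σ pᵢ ln pᵢ = −((-0.26313) + (-0.31620) + (-0.27331) + (-0.26313) + (-0.28367) + (-0.23790) + (-0.29321)) = 1.93055 (working shown to 5 dp, full precision carried).
With S = 7 species, ln S = 1.94591, so J = 1.93055/1.94591 = 0.99211, i.e. 0.992 to 3 decimal places.

0.992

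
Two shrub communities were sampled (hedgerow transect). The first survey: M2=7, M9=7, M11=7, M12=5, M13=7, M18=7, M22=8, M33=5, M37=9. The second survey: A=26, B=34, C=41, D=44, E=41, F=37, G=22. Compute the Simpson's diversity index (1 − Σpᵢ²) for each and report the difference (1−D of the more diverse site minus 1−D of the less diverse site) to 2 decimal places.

The first survey: N=62, proportions 0.1129, 0.1129, 0.1129, 0.0806, 0.1129, 0.1129, 0.129, 0.0806, 0.1452, giving 1−D = 0.8855 (working shown to 4 dp, full precision carried).
The second survey: N=245, proportions 0.1061, 0.1388, 0.1673, 0.1796, 0.1673, 0.151, 0.0898, giving 1−D = 0.8503.
Difference = |0.8855 − 0.8503| = 0.0352, i.e. 0.04 to 2 decimal places.

0.04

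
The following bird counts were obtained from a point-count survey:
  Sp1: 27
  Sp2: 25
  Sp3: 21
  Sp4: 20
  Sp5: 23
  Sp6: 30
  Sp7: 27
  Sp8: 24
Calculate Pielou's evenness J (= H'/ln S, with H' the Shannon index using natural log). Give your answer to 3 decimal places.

0.996

Total N = 27+25+21+20+23+30+27+24 = 197, so the proportions are 0.13706, 0.1269, 0.1066, 0.10152, 0.11675, 0.15228, 0.13706, 0.12183 (working shown to 5 dp, full precision carried).
H' = −Σ pᵢ ln pᵢ = −((-0.27238) + (-0.26197) + (-0.23864) + (-0.23223) + (-0.25075) + (-0.28660) + (-0.27238) + (-0.25646)) = 2.07142.
With S = 8 species, ln S = 2.07944, so J = 2.07142/2.07944 = 0.99614, i.e. 0.996 to 3 decimal places.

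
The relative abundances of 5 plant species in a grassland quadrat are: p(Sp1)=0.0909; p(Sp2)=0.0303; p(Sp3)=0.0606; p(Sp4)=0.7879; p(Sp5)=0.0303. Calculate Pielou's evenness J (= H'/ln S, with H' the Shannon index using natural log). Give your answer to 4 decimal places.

0.4894

H' = −Σ pᵢ ln pᵢ = −((-0.217978) + (-0.105947) + (-0.169890) + (-0.187823) + (-0.105947)) = 0.787585 (working shown to 6 dp, full precision carried).
With S = 5 species, ln S = 1.609438, so J = 0.787585/1.609438 = 0.489354, i.e. 0.4894 to 4 decimal places.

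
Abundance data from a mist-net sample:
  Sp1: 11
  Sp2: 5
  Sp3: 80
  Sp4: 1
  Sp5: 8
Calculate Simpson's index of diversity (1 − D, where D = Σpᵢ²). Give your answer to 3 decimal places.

Total N = 11+5+80+1+8 = 105, so the proportions are 0.10476, 0.04762, 0.7619, 0.00952, 0.07619 (working shown to 5 dp, full precision carried).
D = 0.10476² + 0.04762² + 0.7619² + 0.00952² + 0.07619² = 0.01098 + 0.00227 + 0.58050 + 0.00009 + 0.00580 = 0.59964.
So 1 − D = 0.40036, i.e. 0.400 to 3 decimal places.

0.400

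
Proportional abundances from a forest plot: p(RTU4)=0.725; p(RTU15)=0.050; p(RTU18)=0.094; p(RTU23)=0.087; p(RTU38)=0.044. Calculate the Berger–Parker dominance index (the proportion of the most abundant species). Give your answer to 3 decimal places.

The largest proportion is 0.725, i.e. d = 0.725 to 3 decimal places.

0.725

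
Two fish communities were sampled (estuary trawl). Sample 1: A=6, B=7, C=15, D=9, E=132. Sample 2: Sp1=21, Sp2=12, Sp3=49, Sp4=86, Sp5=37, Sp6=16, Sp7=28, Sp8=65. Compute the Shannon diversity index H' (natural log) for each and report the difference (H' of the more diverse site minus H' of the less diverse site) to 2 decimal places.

Sample 1: N=169, proportions 0.0355, 0.04142, 0.08876, 0.05325, 0.78107, giving H' = 0.81453 (working shown to 5 dp, full precision carried).
Sample 2: N=314, proportions 0.06688, 0.03822, 0.15605, 0.27389, 0.11783, 0.05096, 0.08917, 0.20701, giving H' = 1.89548.
Difference = |0.81453 − 1.89548| = 1.08095, i.e. 1.08 to 2 decimal places.

1.08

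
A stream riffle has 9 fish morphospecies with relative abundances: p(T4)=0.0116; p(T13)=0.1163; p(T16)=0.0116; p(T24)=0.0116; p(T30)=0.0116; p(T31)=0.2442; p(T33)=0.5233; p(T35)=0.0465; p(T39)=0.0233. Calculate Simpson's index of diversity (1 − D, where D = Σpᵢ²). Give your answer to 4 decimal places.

D = 0.0116² + 0.1163² + 0.0116² + 0.0116² + 0.0116² + 0.2442² + 0.5233² + 0.0465² + 0.0233² = 0.000135 + 0.013526 + 0.000135 + 0.000135 + 0.000135 + 0.059634 + 0.273843 + 0.002162 + 0.000543 = 0.350246 (working shown to 6 dp, full precision carried).
So 1 − D = 0.649754, i.e. 0.6498 to 4 decimal places.

0.6498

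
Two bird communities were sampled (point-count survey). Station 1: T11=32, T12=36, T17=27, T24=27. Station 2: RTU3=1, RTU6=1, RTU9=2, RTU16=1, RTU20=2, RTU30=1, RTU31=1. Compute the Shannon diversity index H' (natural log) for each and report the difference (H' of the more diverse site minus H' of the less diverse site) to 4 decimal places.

Station 1: N=122, proportions 0.262295, 0.295082, 0.221311, 0.221311, giving H' = 1.378731 (working shown to 6 dp, full precision carried).
Station 2: N=9, proportions 0.111111, 0.111111, 0.222222, 0.111111, 0.222222, 0.111111, 0.111111, giving H' = 1.889159.
Difference = |1.378731 − 1.889159| = 0.510428, i.e. 0.5104 to 4 decimal places.

0.5104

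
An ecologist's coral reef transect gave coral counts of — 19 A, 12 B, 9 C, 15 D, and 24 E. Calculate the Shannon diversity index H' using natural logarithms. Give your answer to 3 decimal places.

Total N = 19+12+9+15+24 = 79, so the proportions are 0.24051, 0.1519, 0.11392, 0.18987, 0.3038 (working shown to 5 dp, full precision carried).
Each pᵢ ln pᵢ term: 0.24051×(-1.42501)=-0.34272, 0.1519×(-1.88454)=-0.28626, 0.11392×(-2.17222)=-0.24747, 0.18987×(-1.66140)=-0.31546, 0.3038×(-1.19139)=-0.36194.
Sum = -1.55385, so H' = 1.554.

1.554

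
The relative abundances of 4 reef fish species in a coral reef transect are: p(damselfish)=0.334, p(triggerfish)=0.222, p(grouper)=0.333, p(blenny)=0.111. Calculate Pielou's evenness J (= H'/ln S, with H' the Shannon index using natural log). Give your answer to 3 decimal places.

0.945

H' = −Σ pᵢ ln pᵢ = −((-0.36627) + (-0.33413) + (-0.36617) + (-0.24400)) = 1.31057 (working shown to 5 dp, full precision carried).
With S = 4 species, ln S = 1.38629, so J = 1.31057/1.38629 = 0.94538, i.e. 0.945 to 3 decimal places.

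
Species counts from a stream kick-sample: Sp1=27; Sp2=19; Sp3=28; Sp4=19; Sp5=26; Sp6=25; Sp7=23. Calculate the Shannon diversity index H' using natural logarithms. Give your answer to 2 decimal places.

Total N = 27+19+28+19+26+25+23 = 167, so the proportions are 0.1617, 0.1138, 0.1677, 0.1138, 0.1557, 0.1497, 0.1377 (working shown to 4 dp, full precision carried).
Each pᵢ ln pᵢ term: 0.1617×(-1.8222)=-0.2946, 0.1138×(-2.1736)=-0.2473, 0.1677×(-1.7858)=-0.2994, 0.1138×(-2.1736)=-0.2473, 0.1557×(-1.8599)=-0.2896, 0.1497×(-1.8991)=-0.2843, 0.1377×(-1.9825)=-0.2730.
Sum = -1.9355, so H' = 1.94.

1.94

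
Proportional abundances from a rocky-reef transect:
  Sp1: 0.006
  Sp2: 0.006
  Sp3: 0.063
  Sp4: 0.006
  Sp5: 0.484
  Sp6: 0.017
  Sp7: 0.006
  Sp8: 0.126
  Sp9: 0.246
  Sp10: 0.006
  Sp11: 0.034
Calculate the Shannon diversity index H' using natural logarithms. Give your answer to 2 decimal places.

Each pᵢ ln pᵢ term (working shown to 4 dp, full precision carried): 0.006×(-5.1160)=-0.0307, 0.006×(-5.1160)=-0.0307, 0.063×(-2.7646)=-0.1742, 0.006×(-5.1160)=-0.0307, 0.484×(-0.7257)=-0.3512, 0.017×(-4.0745)=-0.0693, 0.006×(-5.1160)=-0.0307, 0.126×(-2.0715)=-0.2610, 0.246×(-1.4024)=-0.3450, 0.006×(-5.1160)=-0.0307, 0.034×(-3.3814)=-0.1150.
Sum = -1.4691, so H' = 1.47.

1.47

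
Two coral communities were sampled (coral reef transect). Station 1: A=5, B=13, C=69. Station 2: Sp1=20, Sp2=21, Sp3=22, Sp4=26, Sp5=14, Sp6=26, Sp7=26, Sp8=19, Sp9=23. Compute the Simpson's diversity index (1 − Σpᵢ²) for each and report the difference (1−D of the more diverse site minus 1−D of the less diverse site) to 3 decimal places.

0.540

Station 1: N=87, proportions 0.05747, 0.14943, 0.7931, giving 1−D = 0.34536 (working shown to 5 dp, full precision carried).
Station 2: N=197, proportions 0.10152, 0.1066, 0.11168, 0.13198, 0.07107, 0.13198, 0.13198, 0.09645, 0.11675, giving 1−D = 0.88562.
Difference = |0.34536 − 0.88562| = 0.54026, i.e. 0.540 to 3 decimal places.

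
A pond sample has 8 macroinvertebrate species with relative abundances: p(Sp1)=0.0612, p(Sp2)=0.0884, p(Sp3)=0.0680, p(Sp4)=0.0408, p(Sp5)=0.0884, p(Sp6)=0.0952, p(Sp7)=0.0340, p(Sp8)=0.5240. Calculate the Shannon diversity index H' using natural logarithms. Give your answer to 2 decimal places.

Each pᵢ ln pᵢ term (working shown to 4 dp, full precision carried): 0.0612×(-2.7936)=-0.1710, 0.0884×(-2.4259)=-0.2144, 0.068×(-2.6882)=-0.1828, 0.0408×(-3.1991)=-0.1305, 0.0884×(-2.4259)=-0.2144, 0.0952×(-2.3518)=-0.2239, 0.034×(-3.3814)=-0.1150, 0.524×(-0.6463)=-0.3386.
Sum = -1.5907, so H' = 1.59.

1.59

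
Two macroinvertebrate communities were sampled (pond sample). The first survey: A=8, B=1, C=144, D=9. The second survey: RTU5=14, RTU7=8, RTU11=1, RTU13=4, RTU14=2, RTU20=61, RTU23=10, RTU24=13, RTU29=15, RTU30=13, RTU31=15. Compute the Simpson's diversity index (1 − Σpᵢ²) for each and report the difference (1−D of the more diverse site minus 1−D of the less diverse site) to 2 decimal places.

0.59

The first survey: N=162, proportions 0.04938, 0.00617, 0.88889, 0.05556, giving 1−D = 0.20431 (working shown to 5 dp, full precision carried).
The second survey: N=156, proportions 0.08974, 0.05128, 0.00641, 0.02564, 0.01282, 0.39103, 0.0641, 0.08333, 0.09615, 0.08333, 0.09615, giving 1−D = 0.79906.
Difference = |0.20431 − 0.79906| = 0.59475, i.e. 0.59 to 2 decimal places.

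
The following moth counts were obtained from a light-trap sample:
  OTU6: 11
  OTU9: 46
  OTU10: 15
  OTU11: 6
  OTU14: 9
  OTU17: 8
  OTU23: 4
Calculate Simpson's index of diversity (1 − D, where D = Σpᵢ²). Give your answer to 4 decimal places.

Total N = 11+46+15+6+9+8+4 = 99, so the proportions are 0.111111, 0.464646, 0.151515, 0.060606, 0.090909, 0.080808, 0.040404 (working shown to 6 dp, full precision carried).
D = 0.111111² + 0.464646² + 0.151515² + 0.060606² + 0.090909² + 0.080808² + 0.040404² = 0.012346 + 0.215896 + 0.022957 + 0.003673 + 0.008264 + 0.006530 + 0.001632 = 0.271299.
So 1 − D = 0.728701, i.e. 0.7287 to 4 decimal places.

0.7287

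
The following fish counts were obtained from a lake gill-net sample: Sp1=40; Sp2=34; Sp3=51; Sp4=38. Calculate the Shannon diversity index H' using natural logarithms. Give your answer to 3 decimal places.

1.375

Total N = 40+34+51+38 = 163, so the proportions are 0.2454, 0.20859, 0.31288, 0.23313 (working shown to 5 dp, full precision carried).
Each pᵢ ln pᵢ term: 0.2454×(-1.40487)=-0.34475, 0.20859×(-1.56739)=-0.32694, 0.31288×(-1.16192)=-0.36355, 0.23313×(-1.45616)=-0.33947.
Sum = -1.37471, so H' = 1.375.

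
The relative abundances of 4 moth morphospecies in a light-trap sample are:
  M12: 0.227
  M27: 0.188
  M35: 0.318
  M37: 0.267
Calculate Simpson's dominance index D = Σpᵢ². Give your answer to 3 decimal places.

D = 0.227² + 0.188² + 0.318² + 0.267² = 0.05153 + 0.03534 + 0.10112 + 0.07129 = 0.25929 (working shown to 5 dp, full precision carried).
To 3 decimal places, D = 0.259.

0.259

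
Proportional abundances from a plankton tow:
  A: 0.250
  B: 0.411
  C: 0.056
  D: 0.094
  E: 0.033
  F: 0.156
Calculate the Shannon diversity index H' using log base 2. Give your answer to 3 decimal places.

Each pᵢ log₂ pᵢ term (working shown to 5 dp, full precision carried): 0.25×(-2.00000)=-0.50000, 0.411×(-1.28279)=-0.52723, 0.056×(-4.15843)=-0.23287, 0.094×(-3.41120)=-0.32065, 0.033×(-4.92139)=-0.16241, 0.156×(-2.68038)=-0.41814.
Sum = -2.16130, so H' = 2.161.

2.161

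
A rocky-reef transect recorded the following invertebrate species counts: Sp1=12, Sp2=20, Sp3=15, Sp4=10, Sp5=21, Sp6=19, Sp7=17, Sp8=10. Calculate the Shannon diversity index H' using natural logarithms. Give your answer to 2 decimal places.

Total N = 12+20+15+10+21+19+17+10 = 124, so the proportions are 0.0968, 0.1613, 0.121, 0.0806, 0.1694, 0.1532, 0.1371, 0.0806 (working shown to 4 dp, full precision carried).
Each pᵢ ln pᵢ term: 0.0968×(-2.3354)=-0.2260, 0.1613×(-1.8245)=-0.2943, 0.121×(-2.1122)=-0.2555, 0.0806×(-2.5177)=-0.2030, 0.1694×(-1.7758)=-0.3007, 0.1532×(-1.8758)=-0.2874, 0.1371×(-1.9871)=-0.2724, 0.0806×(-2.5177)=-0.2030.
Sum = -2.0425, so H' = 2.04.

2.04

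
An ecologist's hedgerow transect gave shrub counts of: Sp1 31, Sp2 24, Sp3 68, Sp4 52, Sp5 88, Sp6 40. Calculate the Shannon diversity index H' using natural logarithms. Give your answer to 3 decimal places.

Total N = 31+24+68+52+88+40 = 303, so the proportions are 0.10231, 0.07921, 0.22442, 0.17162, 0.29043, 0.13201 (working shown to 5 dp, full precision carried).
Each pᵢ ln pᵢ term: 0.10231×(-2.27975)=-0.23324, 0.07921×(-2.53568)=-0.20085, 0.22442×(-1.49423)=-0.33534, 0.17162×(-1.76249)=-0.30247, 0.29043×(-1.23640)=-0.35909, 0.13201×(-2.02485)=-0.26731.
Sum = -1.69829, so H' = 1.698.

1.698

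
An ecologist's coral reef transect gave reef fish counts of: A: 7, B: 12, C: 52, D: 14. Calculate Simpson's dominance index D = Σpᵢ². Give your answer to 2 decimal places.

0.43

Total N = 7+12+52+14 = 85, so the proportions are 0.0824, 0.1412, 0.6118, 0.1647 (working shown to 4 dp, full precision carried).
D = 0.0824² + 0.1412² + 0.6118² + 0.1647² = 0.0068 + 0.0199 + 0.3743 + 0.0271 = 0.4281.
To 2 decimal places, D = 0.43.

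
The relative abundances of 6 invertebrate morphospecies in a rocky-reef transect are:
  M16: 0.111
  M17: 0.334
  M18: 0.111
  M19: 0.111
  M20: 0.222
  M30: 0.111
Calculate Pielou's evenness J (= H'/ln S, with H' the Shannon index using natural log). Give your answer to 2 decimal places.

0.94

H' = −Σ pᵢ ln pᵢ = −((-0.2440) + (-0.3663) + (-0.2440) + (-0.2440) + (-0.3341) + (-0.2440)) = 1.6764 (working shown to 4 dp, full precision carried).
With S = 6 species, ln S = 1.7918, so J = 1.6764/1.7918 = 0.9356, i.e. 0.94 to 2 decimal places.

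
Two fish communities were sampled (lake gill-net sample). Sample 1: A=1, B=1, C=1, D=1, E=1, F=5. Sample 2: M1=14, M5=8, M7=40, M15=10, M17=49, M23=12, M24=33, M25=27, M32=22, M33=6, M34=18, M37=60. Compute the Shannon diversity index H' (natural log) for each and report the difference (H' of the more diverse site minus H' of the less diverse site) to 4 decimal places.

Sample 1: N=10, proportions 0.1, 0.1, 0.1, 0.1, 0.1, 0.5, giving H' = 1.4978661 (working shown to 7 dp, full precision carried).
Sample 2: N=299, proportions 0.0468227, 0.0267559, 0.1337793, 0.0334448, 0.1638796, 0.0401338, 0.1103679, 0.090301, 0.0735786, 0.0200669, 0.0602007, 0.2006689, giving H' = 2.2706956.
Difference = |1.4978661 − 2.2706956| = 0.7728295, i.e. 0.7728 to 4 decimal places.

0.7728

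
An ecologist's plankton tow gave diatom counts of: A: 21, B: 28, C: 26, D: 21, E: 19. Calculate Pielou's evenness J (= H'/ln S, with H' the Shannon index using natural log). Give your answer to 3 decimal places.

Total N = 21+28+26+21+19 = 115, so the proportions are 0.18261, 0.24348, 0.22609, 0.18261, 0.16522 (working shown to 5 dp, full precision carried).
H' = −Σ pᵢ ln pᵢ = −((-0.31051) + (-0.34397) + (-0.33615) + (-0.31051) + (-0.29747)) = 1.59861.
With S = 5 species, ln S = 1.60944, so J = 1.59861/1.60944 = 0.99328, i.e. 0.993 to 3 decimal places.

0.993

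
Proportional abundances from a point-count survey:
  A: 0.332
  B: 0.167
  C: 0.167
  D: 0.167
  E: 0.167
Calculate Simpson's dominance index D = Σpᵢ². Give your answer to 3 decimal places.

D = 0.332² + 0.167² + 0.167² + 0.167² + 0.167² = 0.11022 + 0.02789 + 0.02789 + 0.02789 + 0.02789 = 0.22178 (working shown to 5 dp, full precision carried).
To 3 decimal places, D = 0.222.

0.222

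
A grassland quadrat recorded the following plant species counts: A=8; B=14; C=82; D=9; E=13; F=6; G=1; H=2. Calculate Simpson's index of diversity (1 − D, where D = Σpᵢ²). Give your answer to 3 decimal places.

0.601

Total N = 8+14+82+9+13+6+1+2 = 135, so the proportions are 0.05926, 0.1037, 0.60741, 0.06667, 0.0963, 0.04444, 0.00741, 0.01481 (working shown to 5 dp, full precision carried).
D = 0.05926² + 0.1037² + 0.60741² + 0.06667² + 0.0963² + 0.04444² + 0.00741² + 0.01481² = 0.00351 + 0.01075 + 0.36894 + 0.00444 + 0.00927 + 0.00198 + 0.00005 + 0.00022 = 0.39918.
So 1 − D = 0.60082, i.e. 0.601 to 3 decimal places.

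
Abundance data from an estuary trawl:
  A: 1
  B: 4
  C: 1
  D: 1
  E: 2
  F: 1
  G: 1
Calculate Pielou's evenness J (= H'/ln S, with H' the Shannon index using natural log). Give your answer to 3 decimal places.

Total N = 1+4+1+1+2+1+1 = 11, so the proportions are 0.09091, 0.36364, 0.09091, 0.09091, 0.18182, 0.09091, 0.09091 (working shown to 5 dp, full precision carried).
H' = −Σ pᵢ ln pᵢ = −((-0.21799) + (-0.36785) + (-0.21799) + (-0.21799) + (-0.30995) + (-0.21799) + (-0.21799)) = 1.76776.
With S = 7 species, ln S = 1.94591, so J = 1.76776/1.94591 = 0.90845, i.e. 0.908 to 3 decimal places.

0.908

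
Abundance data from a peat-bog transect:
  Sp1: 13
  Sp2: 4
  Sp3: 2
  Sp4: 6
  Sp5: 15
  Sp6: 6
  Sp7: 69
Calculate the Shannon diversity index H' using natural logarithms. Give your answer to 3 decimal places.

1.314

Total N = 13+4+2+6+15+6+69 = 115, so the proportions are 0.11304, 0.03478, 0.01739, 0.05217, 0.13043, 0.05217, 0.6 (working shown to 5 dp, full precision carried).
Each pᵢ ln pᵢ term: 0.11304×(-2.17998)=-0.24643, 0.03478×(-3.35864)=-0.11682, 0.01739×(-4.05178)=-0.07047, 0.05217×(-2.95317)=-0.15408, 0.13043×(-2.03688)=-0.26568, 0.05217×(-2.95317)=-0.15408, 0.6×(-0.51083)=-0.30650.
Sum = -1.31405, so H' = 1.314.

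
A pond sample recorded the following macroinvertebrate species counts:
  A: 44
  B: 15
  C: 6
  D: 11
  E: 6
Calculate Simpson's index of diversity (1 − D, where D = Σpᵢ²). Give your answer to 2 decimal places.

0.65

Total N = 44+15+6+11+6 = 82, so the proportions are 0.5366, 0.1829, 0.0732, 0.1341, 0.0732 (working shown to 4 dp, full precision carried).
D = 0.5366² + 0.1829² + 0.0732² + 0.1341² + 0.0732² = 0.2879 + 0.0335 + 0.0054 + 0.0180 + 0.0054 = 0.3501.
So 1 − D = 0.6499, i.e. 0.65 to 2 decimal places.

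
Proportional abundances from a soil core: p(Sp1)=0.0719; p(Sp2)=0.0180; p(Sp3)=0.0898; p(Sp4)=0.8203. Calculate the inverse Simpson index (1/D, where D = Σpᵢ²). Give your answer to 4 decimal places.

D = 0.0719² + 0.018² + 0.0898² + 0.8203² = 0.0051696 + 0.0003240 + 0.0080640 + 0.6728921 = 0.6864497 (working shown to 7 dp, full precision carried).
So 1/D = 1.456771, i.e. 1.4568 to 4 decimal places.

1.4568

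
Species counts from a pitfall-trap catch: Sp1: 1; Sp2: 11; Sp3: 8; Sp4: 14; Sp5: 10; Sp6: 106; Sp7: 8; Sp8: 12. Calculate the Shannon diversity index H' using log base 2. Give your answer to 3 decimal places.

1.946

Total N = 1+11+8+14+10+106+8+12 = 170, so the proportions are 0.00588, 0.06471, 0.04706, 0.08235, 0.05882, 0.62353, 0.04706, 0.07059 (working shown to 5 dp, full precision carried).
Each pᵢ log₂ pᵢ term: 0.00588×(-7.40939)=-0.04358, 0.06471×(-3.94996)=-0.25559, 0.04706×(-4.40939)=-0.20750, 0.08235×(-3.60204)=-0.29664, 0.05882×(-4.08746)=-0.24044, 0.62353×(-0.68147)=-0.42492, 0.04706×(-4.40939)=-0.20750, 0.07059×(-3.82443)=-0.26996.
Sum = -1.94613, so H' = 1.946.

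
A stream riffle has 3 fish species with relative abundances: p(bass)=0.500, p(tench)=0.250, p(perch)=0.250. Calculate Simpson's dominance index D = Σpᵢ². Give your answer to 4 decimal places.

D = 0.5² + 0.25² + 0.25² = 0.250000 + 0.062500 + 0.062500 = 0.375000 (working shown to 6 dp, full precision carried).
To 4 decimal places, D = 0.3750.

0.3750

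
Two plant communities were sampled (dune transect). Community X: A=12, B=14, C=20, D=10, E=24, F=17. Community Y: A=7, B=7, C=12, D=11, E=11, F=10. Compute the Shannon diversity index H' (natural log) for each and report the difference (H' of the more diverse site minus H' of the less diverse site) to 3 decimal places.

Community X: N=97, proportions 0.123711, 0.14433, 0.206186, 0.103093, 0.247423, 0.175258, giving H' = 1.748483 (working shown to 6 dp, full precision carried).
Community Y: N=58, proportions 0.12069, 0.12069, 0.206897, 0.189655, 0.189655, 0.172414, giving H' = 1.770078.
Difference = |1.748483 − 1.770078| = 0.021595, i.e. 0.022 to 3 decimal places.

0.022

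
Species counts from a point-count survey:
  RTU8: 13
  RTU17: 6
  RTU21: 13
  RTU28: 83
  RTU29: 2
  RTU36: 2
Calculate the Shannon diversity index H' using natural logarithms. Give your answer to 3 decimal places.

1.023

Total N = 13+6+13+83+2+2 = 119, so the proportions are 0.10924, 0.05042, 0.10924, 0.69748, 0.01681, 0.01681 (working shown to 5 dp, full precision carried).
Each pᵢ ln pᵢ term: 0.10924×(-2.21417)=-0.24188, 0.05042×(-2.98736)=-0.15062, 0.10924×(-2.21417)=-0.24188, 0.69748×(-0.36028)=-0.25129, 0.01681×(-4.08598)=-0.06867, 0.01681×(-4.08598)=-0.06867.
Sum = -1.02303, so H' = 1.023.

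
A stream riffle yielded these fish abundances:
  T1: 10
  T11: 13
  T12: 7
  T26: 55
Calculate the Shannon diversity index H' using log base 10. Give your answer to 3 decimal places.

Total N = 10+13+7+55 = 85, so the proportions are 0.11765, 0.15294, 0.08235, 0.64706 (working shown to 5 dp, full precision carried).
Each pᵢ log₁₀ pᵢ term: 0.11765×(-0.92942)=-0.10934, 0.15294×(-0.81548)=-0.12472, 0.08235×(-1.08432)=-0.08930, 0.64706×(-0.18906)=-0.12233.
Sum = -0.44569, so H' = 0.446.

0.446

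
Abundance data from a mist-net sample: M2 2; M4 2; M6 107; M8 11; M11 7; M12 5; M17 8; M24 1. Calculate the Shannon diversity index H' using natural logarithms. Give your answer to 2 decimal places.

Total N = 2+2+107+11+7+5+8+1 = 143, so the proportions are 0.014, 0.014, 0.7483, 0.0769, 0.049, 0.035, 0.0559, 0.007 (working shown to 4 dp, full precision carried).
Each pᵢ ln pᵢ term: 0.014×(-4.2697)=-0.0597, 0.014×(-4.2697)=-0.0597, 0.7483×(-0.2900)=-0.2170, 0.0769×(-2.5649)=-0.1973, 0.049×(-3.0169)=-0.1477, 0.035×(-3.3534)=-0.1173, 0.0559×(-2.8834)=-0.1613, 0.007×(-4.9628)=-0.0347.
Sum = -0.9947, so H' = 0.99.

0.99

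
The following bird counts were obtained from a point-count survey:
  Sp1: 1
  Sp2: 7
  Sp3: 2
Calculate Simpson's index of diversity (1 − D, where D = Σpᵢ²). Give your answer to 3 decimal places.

Total N = 1+7+2 = 10, so the proportions are 0.1, 0.7, 0.2 (working shown to 5 dp, full precision carried).
D = 0.1² + 0.7² + 0.2² = 0.01000 + 0.49000 + 0.04000 = 0.54000.
So 1 − D = 0.46000, i.e. 0.460 to 3 decimal places.

0.460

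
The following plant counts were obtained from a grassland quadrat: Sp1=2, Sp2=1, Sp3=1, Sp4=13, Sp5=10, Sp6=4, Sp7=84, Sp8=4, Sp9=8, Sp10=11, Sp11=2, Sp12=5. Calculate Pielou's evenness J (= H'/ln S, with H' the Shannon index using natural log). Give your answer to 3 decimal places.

0.633

Total N = 2+1+1+13+10+4+84+4+8+11+2+5 = 145, so the proportions are 0.01379, 0.0069, 0.0069, 0.08966, 0.06897, 0.02759, 0.57931, 0.02759, 0.05517, 0.07586, 0.01379, 0.03448 (working shown to 5 dp, full precision carried).
H' = −Σ pᵢ ln pᵢ = −((-0.05908) + (-0.03432) + (-0.03432) + (-0.21623) + (-0.18442) + (-0.09905) + (-0.31626) + (-0.09905) + (-0.15985) + (-0.19564) + (-0.05908) + (-0.11611)) = 1.57341.
With S = 12 species, ln S = 2.48491, so J = 1.57341/2.48491 = 0.63319, i.e. 0.633 to 3 decimal places.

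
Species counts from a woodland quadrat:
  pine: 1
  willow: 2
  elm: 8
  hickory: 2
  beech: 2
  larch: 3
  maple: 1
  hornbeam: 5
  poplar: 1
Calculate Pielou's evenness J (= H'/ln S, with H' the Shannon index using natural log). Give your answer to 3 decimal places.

0.880

Total N = 1+2+8+2+2+3+1+5+1 = 25, so the proportions are 0.04, 0.08, 0.32, 0.08, 0.08, 0.12, 0.04, 0.2, 0.04 (working shown to 5 dp, full precision carried).
H' = −Σ pᵢ ln pᵢ = −((-0.12876) + (-0.20206) + (-0.36462) + (-0.20206) + (-0.20206) + (-0.25443) + (-0.12876) + (-0.32189) + (-0.12876)) = 1.93338.
With S = 9 species, ln S = 2.19722, so J = 1.93338/2.19722 = 0.87992, i.e. 0.880 to 3 decimal places.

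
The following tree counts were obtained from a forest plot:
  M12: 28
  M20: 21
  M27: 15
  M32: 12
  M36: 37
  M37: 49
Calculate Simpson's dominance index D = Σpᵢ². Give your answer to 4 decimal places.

Total N = 28+21+15+12+37+49 = 162, so the proportions are 0.17284, 0.12963, 0.092593, 0.074074, 0.228395, 0.302469 (working shown to 6 dp, full precision carried).
D = 0.17284² + 0.12963² + 0.092593² + 0.074074² + 0.228395² + 0.302469² = 0.029873 + 0.016804 + 0.008573 + 0.005487 + 0.052164 + 0.091488 = 0.204390.
To 4 decimal places, D = 0.2044.

0.2044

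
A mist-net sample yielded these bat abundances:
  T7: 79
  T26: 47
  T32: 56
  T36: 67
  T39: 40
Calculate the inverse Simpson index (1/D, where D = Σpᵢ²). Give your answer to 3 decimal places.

4.725

Total N = 79+47+56+67+40 = 289, so the proportions are 0.2733564, 0.1626298, 0.1937716, 0.2318339, 0.1384083 (working shown to 7 dp, full precision carried).
D = 0.2733564² + 0.1626298² + 0.1937716² + 0.2318339² + 0.1384083² = 0.0747237 + 0.0264484 + 0.0375474 + 0.0537470 + 0.0191569 = 0.2116234.
So 1/D = 4.72537, i.e. 4.725 to 3 decimal places.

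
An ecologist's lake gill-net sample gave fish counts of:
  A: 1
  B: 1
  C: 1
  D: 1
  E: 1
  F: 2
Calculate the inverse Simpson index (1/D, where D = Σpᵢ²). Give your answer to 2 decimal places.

5.44

Total N = 1+1+1+1+1+2 = 7, so the proportions are 0.142857, 0.142857, 0.142857, 0.142857, 0.142857, 0.285714 (working shown to 6 dp, full precision carried).
D = 0.142857² + 0.142857² + 0.142857² + 0.142857² + 0.142857² + 0.285714² = 0.020408 + 0.020408 + 0.020408 + 0.020408 + 0.020408 + 0.081633 = 0.183673.
So 1/D = 5.4444, i.e. 5.44 to 2 decimal places.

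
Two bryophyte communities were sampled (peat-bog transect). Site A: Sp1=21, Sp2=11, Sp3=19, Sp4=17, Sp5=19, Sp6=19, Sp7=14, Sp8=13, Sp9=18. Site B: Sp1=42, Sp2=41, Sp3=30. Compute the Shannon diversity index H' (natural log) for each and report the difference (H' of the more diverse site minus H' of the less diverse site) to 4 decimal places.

1.0909

Site A: N=151, proportions 0.139073, 0.072848, 0.125828, 0.112583, 0.125828, 0.125828, 0.092715, 0.086093, 0.119205, giving H' = 2.178688 (working shown to 6 dp, full precision carried).
Site B: N=113, proportions 0.371681, 0.362832, 0.265487, giving H' = 1.087790.
Difference = |2.178688 − 1.087790| = 1.090898, i.e. 1.0909 to 4 decimal places.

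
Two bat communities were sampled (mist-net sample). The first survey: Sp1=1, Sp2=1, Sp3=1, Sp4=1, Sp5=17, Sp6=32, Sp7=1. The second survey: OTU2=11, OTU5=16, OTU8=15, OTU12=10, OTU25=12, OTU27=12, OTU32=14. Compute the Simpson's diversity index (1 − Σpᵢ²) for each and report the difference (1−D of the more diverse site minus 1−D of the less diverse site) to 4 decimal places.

0.3056

The first survey: N=54, proportions 0.018519, 0.018519, 0.018519, 0.018519, 0.314815, 0.592593, 0.018519, giving 1−D = 0.548011 (working shown to 6 dp, full precision carried).
The second survey: N=90, proportions 0.122222, 0.177778, 0.166667, 0.111111, 0.133333, 0.133333, 0.155556, giving 1−D = 0.853580.
Difference = |0.548011 − 0.853580| = 0.305569, i.e. 0.3056 to 4 decimal places.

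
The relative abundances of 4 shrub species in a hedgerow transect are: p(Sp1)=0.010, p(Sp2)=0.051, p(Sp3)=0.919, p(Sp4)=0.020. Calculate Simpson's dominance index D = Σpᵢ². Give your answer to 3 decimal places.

D = 0.01² + 0.051² + 0.919² + 0.02² = 0.00010 + 0.00260 + 0.84456 + 0.00040 = 0.84766 (working shown to 5 dp, full precision carried).
To 3 decimal places, D = 0.848.

0.848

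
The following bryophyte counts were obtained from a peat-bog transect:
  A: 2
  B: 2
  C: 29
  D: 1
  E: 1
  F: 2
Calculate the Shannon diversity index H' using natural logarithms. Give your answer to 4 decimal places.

Total N = 2+2+29+1+1+2 = 37, so the proportions are 0.054054, 0.054054, 0.783784, 0.027027, 0.027027, 0.054054 (working shown to 6 dp, full precision carried).
Each pᵢ ln pᵢ term: 0.054054×(-2.917771)=-0.157717, 0.054054×(-2.917771)=-0.157717, 0.783784×(-0.243622)=-0.190947, 0.027027×(-3.610918)=-0.097592, 0.027027×(-3.610918)=-0.097592, 0.054054×(-2.917771)=-0.157717.
Sum = -0.859284, so H' = 0.8593.

0.8593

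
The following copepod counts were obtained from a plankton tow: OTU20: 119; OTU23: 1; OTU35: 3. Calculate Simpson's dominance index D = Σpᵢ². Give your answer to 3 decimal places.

0.937

Total N = 119+1+3 = 123, so the proportions are 0.96748, 0.00813, 0.02439 (working shown to 5 dp, full precision carried).
D = 0.96748² + 0.00813² + 0.02439² = 0.93602 + 0.00007 + 0.00059 = 0.93668.
To 3 decimal places, D = 0.937.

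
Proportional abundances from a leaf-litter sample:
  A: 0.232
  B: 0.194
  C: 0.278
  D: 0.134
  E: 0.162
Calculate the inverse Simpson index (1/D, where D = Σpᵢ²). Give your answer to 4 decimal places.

4.6961

D = 0.232² + 0.194² + 0.278² + 0.134² + 0.162² = 0.05382400 + 0.03763600 + 0.07728400 + 0.01795600 + 0.02624400 = 0.21294400 (working shown to 8 dp, full precision carried).
So 1/D = 4.696070, i.e. 4.6961 to 4 decimal places.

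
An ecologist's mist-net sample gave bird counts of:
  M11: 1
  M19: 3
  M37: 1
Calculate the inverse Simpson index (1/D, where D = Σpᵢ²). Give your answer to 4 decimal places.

2.2727

Total N = 1+3+1 = 5, so the proportions are 0.2, 0.6, 0.2 (working shown to 7 dp, full precision carried).
D = 0.2² + 0.6² + 0.2² = 0.0400000 + 0.3600000 + 0.0400000 = 0.4400000.
So 1/D = 2.272727, i.e. 2.2727 to 4 decimal places.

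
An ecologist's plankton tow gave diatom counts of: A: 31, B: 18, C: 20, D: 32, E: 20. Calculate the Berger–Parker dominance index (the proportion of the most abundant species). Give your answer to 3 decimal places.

Total N = 31+18+20+32+20 = 121, so the proportions are 0.2562, 0.14876, 0.16529, 0.26446, 0.16529 (working shown to 5 dp, full precision carried).
The largest proportion is 0.26446, i.e. d = 0.264 to 3 decimal places.

0.264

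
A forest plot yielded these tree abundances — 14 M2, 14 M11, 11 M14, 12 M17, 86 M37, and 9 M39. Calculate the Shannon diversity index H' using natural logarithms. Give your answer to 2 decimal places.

1.33

Total N = 14+14+11+12+86+9 = 146, so the proportions are 0.0959, 0.0959, 0.0753, 0.0822, 0.589, 0.0616 (working shown to 4 dp, full precision carried).
Each pᵢ ln pᵢ term: 0.0959×(-2.3445)=-0.2248, 0.0959×(-2.3445)=-0.2248, 0.0753×(-2.5857)=-0.1948, 0.0822×(-2.4987)=-0.2054, 0.589×(-0.5293)=-0.3118, 0.0616×(-2.7864)=-0.1718.
Sum = -1.3333, so H' = 1.33.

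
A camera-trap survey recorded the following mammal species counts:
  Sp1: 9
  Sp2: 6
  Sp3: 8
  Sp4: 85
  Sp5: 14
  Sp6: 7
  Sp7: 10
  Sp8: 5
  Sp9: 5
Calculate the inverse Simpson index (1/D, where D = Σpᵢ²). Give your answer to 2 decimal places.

Total N = 9+6+8+85+14+7+10+5+5 = 149, so the proportions are 0.0604, 0.04027, 0.05369, 0.57047, 0.09396, 0.04698, 0.06711, 0.03356, 0.03356 (working shown to 5 dp, full precision carried).
D = 0.0604² + 0.04027² + 0.05369² + 0.57047² + 0.09396² + 0.04698² + 0.06711² + 0.03356² + 0.03356² = 0.00365 + 0.00162 + 0.00288 + 0.32544 + 0.00883 + 0.00221 + 0.00450 + 0.00113 + 0.00113 = 0.35138.
So 1/D = 2.8459, i.e. 2.85 to 2 decimal places.

2.85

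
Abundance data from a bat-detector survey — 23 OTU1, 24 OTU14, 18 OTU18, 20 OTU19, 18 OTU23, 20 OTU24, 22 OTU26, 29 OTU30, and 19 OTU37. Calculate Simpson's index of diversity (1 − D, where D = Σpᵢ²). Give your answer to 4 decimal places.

Total N = 23+24+18+20+18+20+22+29+19 = 193, so the proportions are 0.119171, 0.124352, 0.093264, 0.103627, 0.093264, 0.103627, 0.11399, 0.150259, 0.098446 (working shown to 6 dp, full precision carried).
D = 0.119171² + 0.124352² + 0.093264² + 0.103627² + 0.093264² + 0.103627² + 0.11399² + 0.150259² + 0.098446² = 0.014202 + 0.015464 + 0.008698 + 0.010739 + 0.008698 + 0.010739 + 0.012994 + 0.022578 + 0.009692 = 0.113802.
So 1 − D = 0.886198, i.e. 0.8862 to 4 decimal places.

0.8862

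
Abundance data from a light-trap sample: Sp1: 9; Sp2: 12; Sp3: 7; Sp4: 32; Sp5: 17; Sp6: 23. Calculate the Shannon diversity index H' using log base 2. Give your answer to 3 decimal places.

Total N = 9+12+7+32+17+23 = 100, so the proportions are 0.09, 0.12, 0.07, 0.32, 0.17, 0.23 (working shown to 5 dp, full precision carried).
Each pᵢ log₂ pᵢ term: 0.09×(-3.47393)=-0.31265, 0.12×(-3.05889)=-0.36707, 0.07×(-3.83650)=-0.26856, 0.32×(-1.64386)=-0.52603, 0.17×(-2.55639)=-0.43459, 0.23×(-2.12029)=-0.48767.
Sum = -2.39656, so H' = 2.397.

2.397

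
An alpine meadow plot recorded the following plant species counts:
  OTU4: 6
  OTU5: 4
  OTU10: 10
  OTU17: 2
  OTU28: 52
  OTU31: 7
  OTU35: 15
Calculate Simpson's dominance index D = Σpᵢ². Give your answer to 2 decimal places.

0.34

Total N = 6+4+10+2+52+7+15 = 96, so the proportions are 0.0625, 0.0417, 0.1042, 0.0208, 0.5417, 0.0729, 0.1562 (working shown to 4 dp, full precision carried).
D = 0.0625² + 0.0417² + 0.1042² + 0.0208² + 0.5417² + 0.0729² + 0.1562² = 0.0039 + 0.0017 + 0.0109 + 0.0004 + 0.2934 + 0.0053 + 0.0244 = 0.3401.
To 2 decimal places, D = 0.34.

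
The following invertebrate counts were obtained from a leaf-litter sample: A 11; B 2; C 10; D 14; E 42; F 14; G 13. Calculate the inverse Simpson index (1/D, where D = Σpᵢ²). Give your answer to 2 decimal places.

Total N = 11+2+10+14+42+14+13 = 106, so the proportions are 0.103774, 0.018868, 0.09434, 0.132075, 0.396226, 0.132075, 0.122642 (working shown to 6 dp, full precision carried).
D = 0.103774² + 0.018868² + 0.09434² + 0.132075² + 0.396226² + 0.132075² + 0.122642² = 0.010769 + 0.000356 + 0.008900 + 0.017444 + 0.156995 + 0.017444 + 0.015041 = 0.226949.
So 1/D = 4.4063, i.e. 4.41 to 2 decimal places.

4.41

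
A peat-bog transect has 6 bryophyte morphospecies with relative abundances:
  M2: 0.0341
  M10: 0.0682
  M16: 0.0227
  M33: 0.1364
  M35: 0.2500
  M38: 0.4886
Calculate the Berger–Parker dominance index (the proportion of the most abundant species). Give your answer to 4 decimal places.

0.4886

The largest proportion is 0.4886, i.e. d = 0.4886 to 4 decimal places.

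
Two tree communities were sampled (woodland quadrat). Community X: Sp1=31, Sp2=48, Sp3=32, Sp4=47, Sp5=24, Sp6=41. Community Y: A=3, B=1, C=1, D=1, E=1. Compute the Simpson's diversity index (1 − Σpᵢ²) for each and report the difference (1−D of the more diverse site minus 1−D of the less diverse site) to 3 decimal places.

0.089

Community X: N=223, proportions 0.139013, 0.215247, 0.143498, 0.210762, 0.107623, 0.183857, giving 1−D = 0.823946 (working shown to 6 dp, full precision carried).
Community Y: N=7, proportions 0.428571, 0.142857, 0.142857, 0.142857, 0.142857, giving 1−D = 0.734694.
Difference = |0.823946 − 0.734694| = 0.089252, i.e. 0.089 to 3 decimal places.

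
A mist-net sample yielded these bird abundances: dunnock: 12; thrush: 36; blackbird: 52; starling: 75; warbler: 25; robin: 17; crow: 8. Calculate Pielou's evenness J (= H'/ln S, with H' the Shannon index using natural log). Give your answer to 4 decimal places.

0.8799

Total N = 12+36+52+75+25+17+8 = 225, so the proportions are 0.053333, 0.16, 0.231111, 0.333333, 0.111111, 0.075556, 0.035556 (working shown to 6 dp, full precision carried).
H' = −Σ pᵢ ln pᵢ = −((-0.156330) + (-0.293213) + (-0.338545) + (-0.366204) + (-0.244136) + (-0.195151) + (-0.118637)) = 1.712216.
With S = 7 species, ln S = 1.945910, so J = 1.712216/1.945910 = 0.879905, i.e. 0.8799 to 4 decimal places.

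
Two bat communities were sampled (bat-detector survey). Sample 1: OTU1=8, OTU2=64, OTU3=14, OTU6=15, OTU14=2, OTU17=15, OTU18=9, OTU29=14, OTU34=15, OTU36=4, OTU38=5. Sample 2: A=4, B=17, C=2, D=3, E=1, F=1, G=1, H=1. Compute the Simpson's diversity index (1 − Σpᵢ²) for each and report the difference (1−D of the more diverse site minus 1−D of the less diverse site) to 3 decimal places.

0.161

Sample 1: N=165, proportions 0.04848, 0.38788, 0.08485, 0.09091, 0.01212, 0.09091, 0.05455, 0.08485, 0.09091, 0.02424, 0.0303, giving 1−D = 0.80338 (working shown to 5 dp, full precision carried).
Sample 2: N=30, proportions 0.13333, 0.56667, 0.06667, 0.1, 0.03333, 0.03333, 0.03333, 0.03333, giving 1−D = 0.64222.
Difference = |0.80338 − 0.64222| = 0.16116, i.e. 0.161 to 3 decimal places.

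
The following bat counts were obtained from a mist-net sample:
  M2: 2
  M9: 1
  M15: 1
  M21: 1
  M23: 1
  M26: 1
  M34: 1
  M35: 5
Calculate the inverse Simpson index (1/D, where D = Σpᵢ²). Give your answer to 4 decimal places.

4.8286

Total N = 2+1+1+1+1+1+1+5 = 13, so the proportions are 0.15384615, 0.07692308, 0.07692308, 0.07692308, 0.07692308, 0.07692308, 0.07692308, 0.38461538 (working shown to 8 dp, full precision carried).
D = 0.15384615² + 0.07692308² + 0.07692308² + 0.07692308² + 0.07692308² + 0.07692308² + 0.07692308² + 0.38461538² = 0.02366864 + 0.00591716 + 0.00591716 + 0.00591716 + 0.00591716 + 0.00591716 + 0.00591716 + 0.14792899 = 0.20710059.
So 1/D = 4.828571, i.e. 4.8286 to 4 decimal places.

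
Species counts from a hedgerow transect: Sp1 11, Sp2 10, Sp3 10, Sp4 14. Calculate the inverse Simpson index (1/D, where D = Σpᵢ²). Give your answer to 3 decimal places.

Total N = 11+10+10+14 = 45, so the proportions are 0.2444444, 0.2222222, 0.2222222, 0.3111111 (working shown to 7 dp, full precision carried).
D = 0.2444444² + 0.2222222² + 0.2222222² + 0.3111111² = 0.0597531 + 0.0493827 + 0.0493827 + 0.0967901 = 0.2553086.
So 1/D = 3.91683, i.e. 3.917 to 3 decimal places.

3.917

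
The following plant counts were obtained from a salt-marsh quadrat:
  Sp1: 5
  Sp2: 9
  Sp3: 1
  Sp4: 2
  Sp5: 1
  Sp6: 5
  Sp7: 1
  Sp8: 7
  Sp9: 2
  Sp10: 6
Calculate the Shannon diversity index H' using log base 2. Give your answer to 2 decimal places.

2.95

Total N = 5+9+1+2+1+5+1+7+2+6 = 39, so the proportions are 0.1282, 0.2308, 0.0256, 0.0513, 0.0256, 0.1282, 0.0256, 0.1795, 0.0513, 0.1538 (working shown to 4 dp, full precision carried).
Each pᵢ log₂ pᵢ term: 0.1282×(-2.9635)=-0.3799, 0.2308×(-2.1155)=-0.4882, 0.0256×(-5.2854)=-0.1355, 0.0513×(-4.2854)=-0.2198, 0.0256×(-5.2854)=-0.1355, 0.1282×(-2.9635)=-0.3799, 0.0256×(-5.2854)=-0.1355, 0.1795×(-2.4780)=-0.4448, 0.0513×(-4.2854)=-0.2198, 0.1538×(-2.7004)=-0.4155.
Sum = -2.9544, so H' = 2.95.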